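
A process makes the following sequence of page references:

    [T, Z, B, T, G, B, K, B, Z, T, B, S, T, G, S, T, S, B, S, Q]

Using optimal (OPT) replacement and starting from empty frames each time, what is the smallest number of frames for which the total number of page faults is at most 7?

5

f=1: 20 faults
f=2: 12 faults
f=3: 10 faults
f=4: 8 faults
f=5: 7 faults
f=6: 7 faults
f=7: 7 faults
Smallest f with faults ≤ 7 is 5.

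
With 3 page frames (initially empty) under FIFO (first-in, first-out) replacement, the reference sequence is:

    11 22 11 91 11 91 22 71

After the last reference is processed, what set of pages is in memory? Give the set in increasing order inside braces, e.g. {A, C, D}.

{22, 71, 91}

11 -> fault, frames (11)
22 -> fault, frames (11 22)
11 -> hit
91 -> fault, frames (11 22 91)
11 -> hit
91 -> hit
22 -> hit
71 -> fault, evict 11, frames (22 91 71)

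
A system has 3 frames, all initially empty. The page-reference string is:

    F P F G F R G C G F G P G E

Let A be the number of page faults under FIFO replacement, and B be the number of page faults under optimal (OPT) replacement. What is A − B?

Under FIFO: F F . F . F . F . F F F . F → 9 faults.
Under OPT: F F . F . F . F . . . F . F → 7 faults.
A − B = 9 − 7 = 2.

2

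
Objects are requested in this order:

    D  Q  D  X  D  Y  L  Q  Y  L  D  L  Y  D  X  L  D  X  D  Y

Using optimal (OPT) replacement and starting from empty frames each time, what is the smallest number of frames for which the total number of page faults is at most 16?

f=1: 20 faults
f=2: 13 faults
f=3: 8 faults
f=4: 6 faults
f=5: 5 faults
Smallest f with faults ≤ 16 is 2.

2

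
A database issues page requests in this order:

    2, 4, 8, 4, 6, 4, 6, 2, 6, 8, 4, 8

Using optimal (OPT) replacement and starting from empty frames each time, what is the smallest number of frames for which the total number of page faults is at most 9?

f=1: 12 faults
f=2: 7 faults
f=3: 5 faults
f=4: 4 faults
Smallest f with faults ≤ 9 is 2.

2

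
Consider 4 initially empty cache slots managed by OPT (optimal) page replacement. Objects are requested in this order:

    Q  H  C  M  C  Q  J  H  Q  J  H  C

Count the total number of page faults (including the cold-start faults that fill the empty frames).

5

Q: miss, frames [Q]
H: miss, frames [Q, H]
C: miss, frames [Q, H, C]
M: miss, frames [Q, H, C, M]
C: hit
Q: hit
J: miss, evict M, frames [Q, H, C, J]
H: hit
Q: hit
J: hit
H: hit
C: hit
Page faults: 5.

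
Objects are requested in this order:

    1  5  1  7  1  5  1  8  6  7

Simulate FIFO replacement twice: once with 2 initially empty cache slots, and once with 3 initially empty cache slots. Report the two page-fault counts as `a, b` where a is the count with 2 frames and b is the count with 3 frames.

2 frames: F F . F F F . F F F → 8 faults.
3 frames: F F . F . . . F F . → 5 faults.
5 < 8: adding a frame reduced faults, as is typical.

8, 5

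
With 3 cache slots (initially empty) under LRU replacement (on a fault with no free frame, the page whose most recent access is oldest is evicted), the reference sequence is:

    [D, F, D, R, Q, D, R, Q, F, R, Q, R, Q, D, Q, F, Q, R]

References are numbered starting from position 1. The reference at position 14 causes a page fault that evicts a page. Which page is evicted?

F

pos 1: D → miss, frames [D]
pos 2: F → miss, frames [D, F]
pos 3: D → hit
pos 4: R → miss, frames [F, D, R]
pos 5: Q → miss, evict F, frames [D, R, Q]
pos 6: D → hit
pos 7: R → hit
pos 8: Q → hit
pos 9: F → miss, evict D, frames [R, Q, F]
pos 10: R → hit
pos 11: Q → hit
pos 12: R → hit
pos 13: Q → hit
pos 14: D → miss, evict F, frames [R, Q, D]
At position 14, page F is evicted.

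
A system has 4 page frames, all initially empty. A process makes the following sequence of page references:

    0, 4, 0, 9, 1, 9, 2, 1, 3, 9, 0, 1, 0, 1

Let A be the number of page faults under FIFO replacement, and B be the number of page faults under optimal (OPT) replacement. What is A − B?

Under FIFO: F F . F F . F . F . F . . . → 7 faults.
Under OPT: F F . F F . F . F . . . . . → 6 faults.
A − B = 7 − 6 = 1.

1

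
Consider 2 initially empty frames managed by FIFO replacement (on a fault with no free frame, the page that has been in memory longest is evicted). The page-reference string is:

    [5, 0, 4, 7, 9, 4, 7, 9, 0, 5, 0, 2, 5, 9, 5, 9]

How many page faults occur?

5 → fault, frames [5]
0 → fault, frames [5, 0]
4 → fault, evict 5, frames [0, 4]
7 → fault, evict 0, frames [4, 7]
9 → fault, evict 4, frames [7, 9]
4 → fault, evict 7, frames [9, 4]
7 → fault, evict 9, frames [4, 7]
9 → fault, evict 4, frames [7, 9]
0 → fault, evict 7, frames [9, 0]
5 → fault, evict 9, frames [0, 5]
0 → hit
2 → fault, evict 0, frames [5, 2]
5 → hit
9 → fault, evict 5, frames [2, 9]
5 → fault, evict 2, frames [9, 5]
9 → hit
Page faults: 13.

13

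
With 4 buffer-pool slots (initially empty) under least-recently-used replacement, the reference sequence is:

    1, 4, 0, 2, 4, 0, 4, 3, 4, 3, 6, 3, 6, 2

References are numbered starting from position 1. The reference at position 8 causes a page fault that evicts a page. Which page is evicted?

pos 1: 1 -> fault, frames {1}
pos 2: 4 -> fault, frames {1,4}
pos 3: 0 -> fault, frames {1,4,0}
pos 4: 2 -> fault, frames {1,4,0,2}
pos 5: 4 -> hit
pos 6: 0 -> hit
pos 7: 4 -> hit
pos 8: 3 -> fault, evict 1, frames {2,0,4,3}
At position 8, page 1 is evicted.

1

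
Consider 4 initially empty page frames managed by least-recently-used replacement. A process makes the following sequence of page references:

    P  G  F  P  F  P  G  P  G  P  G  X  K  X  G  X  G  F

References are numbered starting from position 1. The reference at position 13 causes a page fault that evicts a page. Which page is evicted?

F

pos 1: P: miss, frames (P)
pos 2: G: miss, frames (P G)
pos 3: F: miss, frames (P G F)
pos 4: P: hit
pos 5: F: hit
pos 6: P: hit
pos 7: G: hit
pos 8: P: hit
pos 9: G: hit
pos 10: P: hit
pos 11: G: hit
pos 12: X: miss, frames (F P G X)
pos 13: K: miss, evict F, frames (P G X K)
At position 13, page F is evicted.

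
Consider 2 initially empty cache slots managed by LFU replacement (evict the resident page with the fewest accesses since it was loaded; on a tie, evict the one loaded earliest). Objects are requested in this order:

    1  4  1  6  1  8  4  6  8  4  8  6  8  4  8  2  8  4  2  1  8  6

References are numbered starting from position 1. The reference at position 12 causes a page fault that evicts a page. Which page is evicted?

pos 1: 1 → fault, frames (1)
pos 2: 4 → fault, frames (1 4)
pos 3: 1 → hit
pos 4: 6 → fault, evict 4, frames (1 6)
pos 5: 1 → hit
pos 6: 8 → fault, evict 6, frames (1 8)
pos 7: 4 → fault, evict 8, frames (1 4)
pos 8: 6 → fault, evict 4, frames (1 6)
pos 9: 8 → fault, evict 6, frames (1 8)
pos 10: 4 → fault, evict 8, frames (1 4)
pos 11: 8 → fault, evict 4, frames (1 8)
pos 12: 6 → fault, evict 8, frames (1 6)
At position 12, page 8 is evicted.

8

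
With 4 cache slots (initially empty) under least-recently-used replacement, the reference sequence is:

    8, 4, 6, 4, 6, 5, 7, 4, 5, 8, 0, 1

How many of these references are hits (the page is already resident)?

8 -> miss, frames [8]
4 -> miss, frames [8, 4]
6 -> miss, frames [8, 4, 6]
4 -> hit
6 -> hit
5 -> miss, frames [8, 4, 6, 5]
7 -> miss, evict 8, frames [4, 6, 5, 7]
4 -> hit
5 -> hit
8 -> miss, evict 6, frames [7, 4, 5, 8]
0 -> miss, evict 7, frames [4, 5, 8, 0]
1 -> miss, evict 4, frames [5, 8, 0, 1]
Hits: 4.

4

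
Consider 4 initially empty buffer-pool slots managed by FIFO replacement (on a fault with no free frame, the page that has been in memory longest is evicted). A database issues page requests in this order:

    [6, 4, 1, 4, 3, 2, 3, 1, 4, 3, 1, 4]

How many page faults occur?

5

6: fault, frames [6]
4: fault, frames [6, 4]
1: fault, frames [6, 4, 1]
4: hit
3: fault, frames [6, 4, 1, 3]
2: fault, evict 6, frames [4, 1, 3, 2]
3: hit
1: hit
4: hit
3: hit
1: hit
4: hit
Page faults: 5.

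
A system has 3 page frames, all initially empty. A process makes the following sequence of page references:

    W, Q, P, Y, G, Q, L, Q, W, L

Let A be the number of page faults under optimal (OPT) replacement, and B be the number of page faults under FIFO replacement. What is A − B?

Under OPT: F F F F F . F . . . → 6 faults.
Under FIFO: F F F F F F F . F . → 8 faults.
A − B = 6 − 8 = -2.

-2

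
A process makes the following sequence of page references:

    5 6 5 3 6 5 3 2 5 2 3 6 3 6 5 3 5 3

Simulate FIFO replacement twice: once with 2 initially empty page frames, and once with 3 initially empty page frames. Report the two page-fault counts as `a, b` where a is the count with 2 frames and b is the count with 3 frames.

9, 7

2 frames: F F . F . F . F . . F F . . F F . . → 9 faults.
3 frames: F F . F . . . F F . . F F . . . . . → 7 faults.
7 < 9: adding a frame reduced faults, as is typical.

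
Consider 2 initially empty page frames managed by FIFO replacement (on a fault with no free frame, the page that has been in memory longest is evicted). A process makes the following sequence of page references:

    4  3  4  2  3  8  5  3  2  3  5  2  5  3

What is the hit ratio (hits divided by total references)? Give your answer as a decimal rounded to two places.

4 → fault, frames [4]
3 → fault, frames [4, 3]
4 → hit
2 → fault, evict 4, frames [3, 2]
3 → hit
8 → fault, evict 3, frames [2, 8]
5 → fault, evict 2, frames [8, 5]
3 → fault, evict 8, frames [5, 3]
2 → fault, evict 5, frames [3, 2]
3 → hit
5 → fault, evict 3, frames [2, 5]
2 → hit
5 → hit
3 → fault, evict 2, frames [5, 3]
Hits: 5 of 14 references → 5/14 = 0.3571.

0.36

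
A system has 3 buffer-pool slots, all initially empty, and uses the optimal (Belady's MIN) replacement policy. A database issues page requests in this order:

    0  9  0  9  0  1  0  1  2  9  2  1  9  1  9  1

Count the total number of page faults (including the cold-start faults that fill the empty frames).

0 → fault, frames [0]
9 → fault, frames [0, 9]
0 → hit
9 → hit
0 → hit
1 → fault, frames [0, 9, 1]
0 → hit
1 → hit
2 → fault, evict 0, frames [9, 1, 2]
9 → hit
2 → hit
1 → hit
9 → hit
1 → hit
9 → hit
1 → hit
Page faults: 4.

4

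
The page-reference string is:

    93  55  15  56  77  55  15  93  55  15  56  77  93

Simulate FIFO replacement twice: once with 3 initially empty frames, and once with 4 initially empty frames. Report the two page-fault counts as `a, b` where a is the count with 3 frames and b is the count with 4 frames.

10, 11

3 frames: F F F F F F F F . . F F . → 10 faults.
4 frames: F F F F F . . F F F F F F → 11 faults.
11 > 10: adding a frame increased faults — Belady's anomaly.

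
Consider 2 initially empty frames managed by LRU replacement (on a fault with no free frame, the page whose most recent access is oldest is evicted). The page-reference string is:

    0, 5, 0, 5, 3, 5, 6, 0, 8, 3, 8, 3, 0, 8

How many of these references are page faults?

0 -> miss, frames (0)
5 -> miss, frames (0 5)
0 -> hit
5 -> hit
3 -> miss, evict 0, frames (5 3)
5 -> hit
6 -> miss, evict 3, frames (5 6)
0 -> miss, evict 5, frames (6 0)
8 -> miss, evict 6, frames (0 8)
3 -> miss, evict 0, frames (8 3)
8 -> hit
3 -> hit
0 -> miss, evict 8, frames (3 0)
8 -> miss, evict 3, frames (0 8)
Page faults: 9.

9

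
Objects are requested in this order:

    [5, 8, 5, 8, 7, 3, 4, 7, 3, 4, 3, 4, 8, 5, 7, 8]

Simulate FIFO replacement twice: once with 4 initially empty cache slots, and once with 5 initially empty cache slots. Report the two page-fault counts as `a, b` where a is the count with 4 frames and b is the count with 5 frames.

4 frames: F F . . F F F . . . . . . F . F → 7 faults.
5 frames: F F . . F F F . . . . . . . . . → 5 faults.
5 < 7: adding a frame reduced faults, as is typical.

7, 5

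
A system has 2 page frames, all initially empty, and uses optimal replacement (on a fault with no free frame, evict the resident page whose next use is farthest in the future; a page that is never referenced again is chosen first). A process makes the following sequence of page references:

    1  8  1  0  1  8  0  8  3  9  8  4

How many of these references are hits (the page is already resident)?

1 -> fault, frames [1]
8 -> fault, frames [1, 8]
1 -> hit
0 -> fault, evict 8, frames [1, 0]
1 -> hit
8 -> fault, evict 1, frames [0, 8]
0 -> hit
8 -> hit
3 -> fault, evict 0, frames [8, 3]
9 -> fault, evict 3, frames [8, 9]
8 -> hit
4 -> fault, evict 9, frames [8, 4]
Hits: 5.

5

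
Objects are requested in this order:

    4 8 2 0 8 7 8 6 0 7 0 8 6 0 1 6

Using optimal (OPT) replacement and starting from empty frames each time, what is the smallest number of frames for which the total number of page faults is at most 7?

4

f=1: 16 faults
f=2: 10 faults
f=3: 8 faults
f=4: 7 faults
f=5: 7 faults
f=6: 7 faults
f=7: 7 faults
Smallest f with faults ≤ 7 is 4.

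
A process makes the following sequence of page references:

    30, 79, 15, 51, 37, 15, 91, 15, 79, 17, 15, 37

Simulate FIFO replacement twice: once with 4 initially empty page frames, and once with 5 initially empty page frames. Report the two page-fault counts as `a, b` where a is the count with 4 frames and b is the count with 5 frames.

4 frames: F F F F F . F . F F F F → 10 faults.
5 frames: F F F F F . F . . F . . → 7 faults.
7 < 10: adding a frame reduced faults, as is typical.

10, 7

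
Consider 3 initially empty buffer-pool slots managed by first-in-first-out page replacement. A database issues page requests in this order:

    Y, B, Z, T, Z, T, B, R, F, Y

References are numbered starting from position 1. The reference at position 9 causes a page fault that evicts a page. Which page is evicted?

Z

pos 1: Y -> fault, frames {Y}
pos 2: B -> fault, frames {Y,B}
pos 3: Z -> fault, frames {Y,B,Z}
pos 4: T -> fault, evict Y, frames {B,Z,T}
pos 5: Z -> hit
pos 6: T -> hit
pos 7: B -> hit
pos 8: R -> fault, evict B, frames {Z,T,R}
pos 9: F -> fault, evict Z, frames {T,R,F}
At position 9, page Z is evicted.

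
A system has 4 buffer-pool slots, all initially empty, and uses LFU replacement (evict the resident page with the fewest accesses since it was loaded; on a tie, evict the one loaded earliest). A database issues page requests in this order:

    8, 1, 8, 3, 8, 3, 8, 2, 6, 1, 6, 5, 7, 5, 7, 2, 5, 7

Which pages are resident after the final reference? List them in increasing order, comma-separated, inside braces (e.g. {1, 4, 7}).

{3, 6, 7, 8}

8: fault, frames {8}
1: fault, frames {8,1}
8: hit
3: fault, frames {8,1,3}
8: hit
3: hit
8: hit
2: fault, frames {8,1,3,2}
6: fault, evict 1, frames {8,3,2,6}
1: fault, evict 2, frames {8,3,6,1}
6: hit
5: fault, evict 1, frames {8,3,6,5}
7: fault, evict 5, frames {8,3,6,7}
5: fault, evict 7, frames {8,3,6,5}
7: fault, evict 5, frames {8,3,6,7}
2: fault, evict 7, frames {8,3,6,2}
5: fault, evict 2, frames {8,3,6,5}
7: fault, evict 5, frames {8,3,6,7}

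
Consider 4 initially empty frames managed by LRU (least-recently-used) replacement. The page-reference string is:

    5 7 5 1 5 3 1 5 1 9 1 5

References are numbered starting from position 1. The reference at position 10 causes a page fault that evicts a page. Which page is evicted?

7

pos 1: 5: fault, frames (5)
pos 2: 7: fault, frames (5 7)
pos 3: 5: hit
pos 4: 1: fault, frames (7 5 1)
pos 5: 5: hit
pos 6: 3: fault, frames (7 1 5 3)
pos 7: 1: hit
pos 8: 5: hit
pos 9: 1: hit
pos 10: 9: fault, evict 7, frames (3 5 1 9)
At position 10, page 7 is evicted.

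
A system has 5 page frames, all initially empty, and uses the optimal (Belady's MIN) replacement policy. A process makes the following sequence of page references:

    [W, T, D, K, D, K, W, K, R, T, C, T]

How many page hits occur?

6

W → miss, frames {W}
T → miss, frames {W,T}
D → miss, frames {W,T,D}
K → miss, frames {W,T,D,K}
D → hit
K → hit
W → hit
K → hit
R → miss, frames {W,T,D,K,R}
T → hit
C → miss, evict R, frames {W,T,D,K,C}
T → hit
Hits: 6.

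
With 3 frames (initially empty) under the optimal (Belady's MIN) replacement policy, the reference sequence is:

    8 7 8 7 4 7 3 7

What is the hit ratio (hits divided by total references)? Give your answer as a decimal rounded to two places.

8: miss, frames [8]
7: miss, frames [8, 7]
8: hit
7: hit
4: miss, frames [8, 7, 4]
7: hit
3: miss, evict 4, frames [8, 7, 3]
7: hit
Hits: 4 of 8 references → 4/8 = 0.5000.

0.50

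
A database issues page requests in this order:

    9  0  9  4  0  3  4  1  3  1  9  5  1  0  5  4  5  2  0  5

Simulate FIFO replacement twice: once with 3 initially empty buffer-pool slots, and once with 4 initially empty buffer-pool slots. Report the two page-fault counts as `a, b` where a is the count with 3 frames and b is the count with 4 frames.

11, 10

3 frames: F F . F . F . F . . F F . F . F . F . F → 11 faults.
4 frames: F F . F . F . F . . F F . F . F . F . . → 10 faults.
10 < 11: adding a frame reduced faults, as is typical.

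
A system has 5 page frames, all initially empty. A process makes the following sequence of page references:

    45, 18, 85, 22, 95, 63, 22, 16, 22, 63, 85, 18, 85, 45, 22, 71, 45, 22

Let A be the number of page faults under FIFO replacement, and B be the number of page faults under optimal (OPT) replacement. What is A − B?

Under FIFO: F F F F F F . F . . . F F F F F . . → 12 faults.
Under OPT: F F F F F F . F . . . . . F . F . . → 9 faults.
A − B = 12 − 9 = 3.

3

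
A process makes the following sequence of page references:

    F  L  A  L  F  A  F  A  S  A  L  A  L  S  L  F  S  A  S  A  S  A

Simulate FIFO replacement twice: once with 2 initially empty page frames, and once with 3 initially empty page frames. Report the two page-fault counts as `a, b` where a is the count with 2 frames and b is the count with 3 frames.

2 frames: F F F . F . . . F F F . . F . F . F F . . . → 11 faults.
3 frames: F F F . . . . . F . . . . . . F . . . . . . → 5 faults.
5 < 11: adding a frame reduced faults, as is typical.

11, 5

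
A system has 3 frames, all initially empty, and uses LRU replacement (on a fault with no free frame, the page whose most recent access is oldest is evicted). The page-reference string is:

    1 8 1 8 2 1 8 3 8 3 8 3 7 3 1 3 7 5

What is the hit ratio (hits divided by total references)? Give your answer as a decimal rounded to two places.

1 -> fault, frames {1}
8 -> fault, frames {1,8}
1 -> hit
8 -> hit
2 -> fault, frames {1,8,2}
1 -> hit
8 -> hit
3 -> fault, evict 2, frames {1,8,3}
8 -> hit
3 -> hit
8 -> hit
3 -> hit
7 -> fault, evict 1, frames {8,3,7}
3 -> hit
1 -> fault, evict 8, frames {7,3,1}
3 -> hit
7 -> hit
5 -> fault, evict 1, frames {3,7,5}
Hits: 11 of 18 references → 11/18 = 0.6111.

0.61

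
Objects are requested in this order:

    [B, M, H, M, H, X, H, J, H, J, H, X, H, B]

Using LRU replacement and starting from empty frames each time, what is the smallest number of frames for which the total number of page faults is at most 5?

5

f=1: 14 faults
f=2: 7 faults
f=3: 6 faults
f=4: 6 faults
f=5: 5 faults
Smallest f with faults ≤ 5 is 5.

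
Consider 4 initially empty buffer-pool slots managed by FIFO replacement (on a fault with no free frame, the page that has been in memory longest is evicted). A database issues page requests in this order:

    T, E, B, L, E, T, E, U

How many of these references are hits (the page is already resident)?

T -> miss, frames [T]
E -> miss, frames [T, E]
B -> miss, frames [T, E, B]
L -> miss, frames [T, E, B, L]
E -> hit
T -> hit
E -> hit
U -> miss, evict T, frames [E, B, L, U]
Hits: 3.

3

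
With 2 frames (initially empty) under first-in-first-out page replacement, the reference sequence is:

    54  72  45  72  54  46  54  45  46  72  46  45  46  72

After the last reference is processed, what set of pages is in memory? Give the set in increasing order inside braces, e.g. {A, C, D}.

54: miss, frames {54}
72: miss, frames {54,72}
45: miss, evict 54, frames {72,45}
72: hit
54: miss, evict 72, frames {45,54}
46: miss, evict 45, frames {54,46}
54: hit
45: miss, evict 54, frames {46,45}
46: hit
72: miss, evict 46, frames {45,72}
46: miss, evict 45, frames {72,46}
45: miss, evict 72, frames {46,45}
46: hit
72: miss, evict 46, frames {45,72}

{45, 72}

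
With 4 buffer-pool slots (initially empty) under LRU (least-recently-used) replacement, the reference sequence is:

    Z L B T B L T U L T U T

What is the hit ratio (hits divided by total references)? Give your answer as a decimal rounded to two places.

Z → miss, frames {Z}
L → miss, frames {Z,L}
B → miss, frames {Z,L,B}
T → miss, frames {Z,L,B,T}
B → hit
L → hit
T → hit
U → miss, evict Z, frames {B,L,T,U}
L → hit
T → hit
U → hit
T → hit
Hits: 7 of 12 references → 7/12 = 0.5833.

0.58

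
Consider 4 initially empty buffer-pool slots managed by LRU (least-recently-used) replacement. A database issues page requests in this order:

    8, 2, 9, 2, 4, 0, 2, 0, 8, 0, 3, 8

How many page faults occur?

7

8: miss, frames {8}
2: miss, frames {8,2}
9: miss, frames {8,2,9}
2: hit
4: miss, frames {8,9,2,4}
0: miss, evict 8, frames {9,2,4,0}
2: hit
0: hit
8: miss, evict 9, frames {4,2,0,8}
0: hit
3: miss, evict 4, frames {2,8,0,3}
8: hit
Page faults: 7.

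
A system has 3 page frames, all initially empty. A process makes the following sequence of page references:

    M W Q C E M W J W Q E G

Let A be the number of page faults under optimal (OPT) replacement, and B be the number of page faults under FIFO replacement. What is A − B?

-3

Under OPT: F F F F F . . F . F . F → 8 faults.
Under FIFO: F F F F F F F F . F F F → 11 faults.
A − B = 8 − 11 = -3.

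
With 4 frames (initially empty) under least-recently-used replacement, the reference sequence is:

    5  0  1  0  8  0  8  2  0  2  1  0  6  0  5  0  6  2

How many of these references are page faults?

5 → miss, frames [5]
0 → miss, frames [5, 0]
1 → miss, frames [5, 0, 1]
0 → hit
8 → miss, frames [5, 1, 0, 8]
0 → hit
8 → hit
2 → miss, evict 5, frames [1, 0, 8, 2]
0 → hit
2 → hit
1 → hit
0 → hit
6 → miss, evict 8, frames [2, 1, 0, 6]
0 → hit
5 → miss, evict 2, frames [1, 6, 0, 5]
0 → hit
6 → hit
2 → miss, evict 1, frames [5, 0, 6, 2]
Page faults: 8.

8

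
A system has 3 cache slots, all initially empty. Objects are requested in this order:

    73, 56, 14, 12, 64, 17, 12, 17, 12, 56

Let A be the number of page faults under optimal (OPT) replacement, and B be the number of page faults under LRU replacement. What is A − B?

Under OPT: F F F F F F . . . . → 6 faults.
Under LRU: F F F F F F . . . F → 7 faults.
A − B = 6 − 7 = -1.

-1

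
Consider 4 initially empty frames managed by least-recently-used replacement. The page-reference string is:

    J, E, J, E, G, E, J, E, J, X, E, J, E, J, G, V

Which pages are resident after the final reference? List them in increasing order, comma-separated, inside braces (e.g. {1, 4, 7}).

{E, G, J, V}

J: miss, frames (J)
E: miss, frames (J E)
J: hit
E: hit
G: miss, frames (J E G)
E: hit
J: hit
E: hit
J: hit
X: miss, frames (G E J X)
E: hit
J: hit
E: hit
J: hit
G: hit
V: miss, evict X, frames (E J G V)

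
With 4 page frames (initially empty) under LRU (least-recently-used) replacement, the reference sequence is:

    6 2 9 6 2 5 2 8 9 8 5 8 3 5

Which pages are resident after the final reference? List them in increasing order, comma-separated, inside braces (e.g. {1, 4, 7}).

{3, 5, 8, 9}

6 -> miss, frames (6)
2 -> miss, frames (6 2)
9 -> miss, frames (6 2 9)
6 -> hit
2 -> hit
5 -> miss, frames (9 6 2 5)
2 -> hit
8 -> miss, evict 9, frames (6 5 2 8)
9 -> miss, evict 6, frames (5 2 8 9)
8 -> hit
5 -> hit
8 -> hit
3 -> miss, evict 2, frames (9 5 8 3)
5 -> hit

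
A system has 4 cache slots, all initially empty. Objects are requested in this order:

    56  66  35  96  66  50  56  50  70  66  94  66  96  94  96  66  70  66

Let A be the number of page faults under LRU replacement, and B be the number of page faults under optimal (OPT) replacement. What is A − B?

Under LRU: F F F F . F F . F . F . F . . . . . → 9 faults.
Under OPT: F F F F . F . . F . F . . . . . . . → 7 faults.
A − B = 9 − 7 = 2.

2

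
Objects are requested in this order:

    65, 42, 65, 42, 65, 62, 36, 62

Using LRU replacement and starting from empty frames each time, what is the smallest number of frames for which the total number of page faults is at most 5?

f=1: 8 faults
f=2: 4 faults
f=3: 4 faults
f=4: 4 faults
Smallest f with faults ≤ 5 is 2.

2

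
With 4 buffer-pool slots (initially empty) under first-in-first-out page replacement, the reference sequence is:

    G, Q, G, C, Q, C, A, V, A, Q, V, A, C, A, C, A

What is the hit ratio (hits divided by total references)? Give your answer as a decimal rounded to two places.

G → fault, frames {G}
Q → fault, frames {G,Q}
G → hit
C → fault, frames {G,Q,C}
Q → hit
C → hit
A → fault, frames {G,Q,C,A}
V → fault, evict G, frames {Q,C,A,V}
A → hit
Q → hit
V → hit
A → hit
C → hit
A → hit
C → hit
A → hit
Hits: 11 of 16 references → 11/16 = 0.6875.

0.69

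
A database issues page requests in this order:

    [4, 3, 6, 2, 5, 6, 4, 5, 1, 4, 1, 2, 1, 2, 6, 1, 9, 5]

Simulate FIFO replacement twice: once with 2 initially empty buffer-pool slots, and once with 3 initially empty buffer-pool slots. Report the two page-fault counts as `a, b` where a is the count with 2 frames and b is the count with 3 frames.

2 frames: F F F F F F F F F F . F F . F . F F → 15 faults.
3 frames: F F F F F . F . F . . F . . F . F F → 11 faults.
11 < 15: adding a frame reduced faults, as is typical.

15, 11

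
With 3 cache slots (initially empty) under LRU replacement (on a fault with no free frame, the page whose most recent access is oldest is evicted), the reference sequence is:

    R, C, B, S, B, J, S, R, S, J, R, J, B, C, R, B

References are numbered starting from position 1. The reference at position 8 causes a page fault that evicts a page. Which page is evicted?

pos 1: R -> fault, frames (R)
pos 2: C -> fault, frames (R C)
pos 3: B -> fault, frames (R C B)
pos 4: S -> fault, evict R, frames (C B S)
pos 5: B -> hit
pos 6: J -> fault, evict C, frames (S B J)
pos 7: S -> hit
pos 8: R -> fault, evict B, frames (J S R)
At position 8, page B is evicted.

B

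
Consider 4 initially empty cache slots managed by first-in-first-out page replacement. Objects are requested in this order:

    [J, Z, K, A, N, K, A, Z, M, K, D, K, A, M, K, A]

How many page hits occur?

J -> miss, frames [J]
Z -> miss, frames [J, Z]
K -> miss, frames [J, Z, K]
A -> miss, frames [J, Z, K, A]
N -> miss, evict J, frames [Z, K, A, N]
K -> hit
A -> hit
Z -> hit
M -> miss, evict Z, frames [K, A, N, M]
K -> hit
D -> miss, evict K, frames [A, N, M, D]
K -> miss, evict A, frames [N, M, D, K]
A -> miss, evict N, frames [M, D, K, A]
M -> hit
K -> hit
A -> hit
Hits: 7.

7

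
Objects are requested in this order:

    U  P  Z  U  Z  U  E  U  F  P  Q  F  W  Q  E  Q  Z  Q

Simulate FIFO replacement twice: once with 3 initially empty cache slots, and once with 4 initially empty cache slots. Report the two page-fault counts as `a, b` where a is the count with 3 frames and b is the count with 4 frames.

12, 8

3 frames: F F F . . . F F F F F . F . F . F F → 12 faults.
4 frames: F F F . . . F . F . F . F . . . F . → 8 faults.
8 < 12: adding a frame reduced faults, as is typical.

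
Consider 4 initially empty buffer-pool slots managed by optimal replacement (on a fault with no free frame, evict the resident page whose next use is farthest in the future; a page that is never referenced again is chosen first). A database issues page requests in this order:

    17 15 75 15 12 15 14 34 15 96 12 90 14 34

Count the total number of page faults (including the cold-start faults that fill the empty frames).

17 -> fault, frames [17]
15 -> fault, frames [17, 15]
75 -> fault, frames [17, 15, 75]
15 -> hit
12 -> fault, frames [17, 15, 75, 12]
15 -> hit
14 -> fault, evict 75, frames [17, 15, 12, 14]
34 -> fault, evict 17, frames [15, 12, 14, 34]
15 -> hit
96 -> fault, evict 15, frames [12, 14, 34, 96]
12 -> hit
90 -> fault, evict 96, frames [12, 14, 34, 90]
14 -> hit
34 -> hit
Page faults: 8.

8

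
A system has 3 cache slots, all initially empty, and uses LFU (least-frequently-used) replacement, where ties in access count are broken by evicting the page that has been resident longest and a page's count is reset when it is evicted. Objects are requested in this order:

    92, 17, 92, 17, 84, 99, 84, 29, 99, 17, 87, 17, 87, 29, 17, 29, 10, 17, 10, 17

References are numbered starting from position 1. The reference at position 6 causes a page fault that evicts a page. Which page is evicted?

pos 1: 92: fault, frames {92}
pos 2: 17: fault, frames {92,17}
pos 3: 92: hit
pos 4: 17: hit
pos 5: 84: fault, frames {92,17,84}
pos 6: 99: fault, evict 84, frames {92,17,99}
At position 6, page 84 is evicted.

84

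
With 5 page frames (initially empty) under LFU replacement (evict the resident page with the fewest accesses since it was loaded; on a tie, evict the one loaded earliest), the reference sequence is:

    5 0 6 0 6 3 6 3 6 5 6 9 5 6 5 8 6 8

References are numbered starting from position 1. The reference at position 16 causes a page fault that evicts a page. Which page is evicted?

9

pos 1: 5 → miss, frames (5)
pos 2: 0 → miss, frames (5 0)
pos 3: 6 → miss, frames (5 0 6)
pos 4: 0 → hit
pos 5: 6 → hit
pos 6: 3 → miss, frames (5 0 6 3)
pos 7: 6 → hit
pos 8: 3 → hit
pos 9: 6 → hit
pos 10: 5 → hit
pos 11: 6 → hit
pos 12: 9 → miss, frames (5 0 6 3 9)
pos 13: 5 → hit
pos 14: 6 → hit
pos 15: 5 → hit
pos 16: 8 → miss, evict 9, frames (5 0 6 3 8)
At position 16, page 9 is evicted.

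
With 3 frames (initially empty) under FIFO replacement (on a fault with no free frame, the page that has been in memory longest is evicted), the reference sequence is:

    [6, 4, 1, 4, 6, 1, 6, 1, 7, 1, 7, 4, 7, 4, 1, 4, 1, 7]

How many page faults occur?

4

6 -> miss, frames (6)
4 -> miss, frames (6 4)
1 -> miss, frames (6 4 1)
4 -> hit
6 -> hit
1 -> hit
6 -> hit
1 -> hit
7 -> miss, evict 6, frames (4 1 7)
1 -> hit
7 -> hit
4 -> hit
7 -> hit
4 -> hit
1 -> hit
4 -> hit
1 -> hit
7 -> hit
Page faults: 4.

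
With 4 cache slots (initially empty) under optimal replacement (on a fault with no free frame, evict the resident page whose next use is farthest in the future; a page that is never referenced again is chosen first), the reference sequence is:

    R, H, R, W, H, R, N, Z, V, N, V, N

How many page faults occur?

6

R -> fault, frames [R]
H -> fault, frames [R, H]
R -> hit
W -> fault, frames [R, H, W]
H -> hit
R -> hit
N -> fault, frames [R, H, W, N]
Z -> fault, evict W, frames [R, H, N, Z]
V -> fault, evict Z, frames [R, H, N, V]
N -> hit
V -> hit
N -> hit
Page faults: 6.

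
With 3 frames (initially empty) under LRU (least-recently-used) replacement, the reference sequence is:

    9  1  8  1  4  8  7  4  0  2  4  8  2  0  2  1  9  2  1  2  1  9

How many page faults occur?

11

9 → fault, frames (9)
1 → fault, frames (9 1)
8 → fault, frames (9 1 8)
1 → hit
4 → fault, evict 9, frames (8 1 4)
8 → hit
7 → fault, evict 1, frames (4 8 7)
4 → hit
0 → fault, evict 8, frames (7 4 0)
2 → fault, evict 7, frames (4 0 2)
4 → hit
8 → fault, evict 0, frames (2 4 8)
2 → hit
0 → fault, evict 4, frames (8 2 0)
2 → hit
1 → fault, evict 8, frames (0 2 1)
9 → fault, evict 0, frames (2 1 9)
2 → hit
1 → hit
2 → hit
1 → hit
9 → hit
Page faults: 11.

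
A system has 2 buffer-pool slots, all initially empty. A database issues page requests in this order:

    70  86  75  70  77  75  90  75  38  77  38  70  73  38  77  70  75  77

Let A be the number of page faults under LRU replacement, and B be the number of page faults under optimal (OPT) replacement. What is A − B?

4

Under LRU: F F F F F F F . F F . F F F F F F F → 16 faults.
Under OPT: F F F . F . F . F F . F F . F F F . → 12 faults.
A − B = 16 − 12 = 4.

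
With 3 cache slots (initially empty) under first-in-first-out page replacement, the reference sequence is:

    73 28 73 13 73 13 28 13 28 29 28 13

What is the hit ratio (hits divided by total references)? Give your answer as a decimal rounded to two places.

0.67

73 -> miss, frames [73]
28 -> miss, frames [73, 28]
73 -> hit
13 -> miss, frames [73, 28, 13]
73 -> hit
13 -> hit
28 -> hit
13 -> hit
28 -> hit
29 -> miss, evict 73, frames [28, 13, 29]
28 -> hit
13 -> hit
Hits: 8 of 12 references → 8/12 = 0.6667.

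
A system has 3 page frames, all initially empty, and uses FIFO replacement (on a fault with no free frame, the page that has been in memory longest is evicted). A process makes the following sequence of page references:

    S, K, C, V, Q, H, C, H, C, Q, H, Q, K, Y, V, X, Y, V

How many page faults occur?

S -> fault, frames {S}
K -> fault, frames {S,K}
C -> fault, frames {S,K,C}
V -> fault, evict S, frames {K,C,V}
Q -> fault, evict K, frames {C,V,Q}
H -> fault, evict C, frames {V,Q,H}
C -> fault, evict V, frames {Q,H,C}
H -> hit
C -> hit
Q -> hit
H -> hit
Q -> hit
K -> fault, evict Q, frames {H,C,K}
Y -> fault, evict H, frames {C,K,Y}
V -> fault, evict C, frames {K,Y,V}
X -> fault, evict K, frames {Y,V,X}
Y -> hit
V -> hit
Page faults: 11.

11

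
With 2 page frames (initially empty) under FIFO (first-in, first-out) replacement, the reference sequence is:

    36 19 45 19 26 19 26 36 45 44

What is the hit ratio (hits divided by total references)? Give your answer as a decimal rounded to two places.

36: miss, frames {36}
19: miss, frames {36,19}
45: miss, evict 36, frames {19,45}
19: hit
26: miss, evict 19, frames {45,26}
19: miss, evict 45, frames {26,19}
26: hit
36: miss, evict 26, frames {19,36}
45: miss, evict 19, frames {36,45}
44: miss, evict 36, frames {45,44}
Hits: 2 of 10 references → 2/10 = 0.2000.

0.20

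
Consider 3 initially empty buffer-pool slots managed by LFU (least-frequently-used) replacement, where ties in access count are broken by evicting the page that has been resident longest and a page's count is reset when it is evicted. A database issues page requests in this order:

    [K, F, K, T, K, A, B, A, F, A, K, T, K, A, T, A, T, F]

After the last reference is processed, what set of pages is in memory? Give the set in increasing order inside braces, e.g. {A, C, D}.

{A, F, K}

K -> fault, frames (K)
F -> fault, frames (K F)
K -> hit
T -> fault, frames (K F T)
K -> hit
A -> fault, evict F, frames (K T A)
B -> fault, evict T, frames (K A B)
A -> hit
F -> fault, evict B, frames (K A F)
A -> hit
K -> hit
T -> fault, evict F, frames (K A T)
K -> hit
A -> hit
T -> hit
A -> hit
T -> hit
F -> fault, evict T, frames (K A F)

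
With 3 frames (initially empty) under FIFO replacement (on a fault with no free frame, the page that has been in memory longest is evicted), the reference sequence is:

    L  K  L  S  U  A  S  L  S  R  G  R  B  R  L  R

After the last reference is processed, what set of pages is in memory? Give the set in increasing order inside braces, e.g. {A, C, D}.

{B, L, R}

L -> fault, frames [L]
K -> fault, frames [L, K]
L -> hit
S -> fault, frames [L, K, S]
U -> fault, evict L, frames [K, S, U]
A -> fault, evict K, frames [S, U, A]
S -> hit
L -> fault, evict S, frames [U, A, L]
S -> fault, evict U, frames [A, L, S]
R -> fault, evict A, frames [L, S, R]
G -> fault, evict L, frames [S, R, G]
R -> hit
B -> fault, evict S, frames [R, G, B]
R -> hit
L -> fault, evict R, frames [G, B, L]
R -> fault, evict G, frames [B, L, R]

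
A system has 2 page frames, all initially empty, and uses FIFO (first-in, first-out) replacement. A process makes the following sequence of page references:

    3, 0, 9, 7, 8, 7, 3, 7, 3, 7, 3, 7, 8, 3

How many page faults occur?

9

3: miss, frames (3)
0: miss, frames (3 0)
9: miss, evict 3, frames (0 9)
7: miss, evict 0, frames (9 7)
8: miss, evict 9, frames (7 8)
7: hit
3: miss, evict 7, frames (8 3)
7: miss, evict 8, frames (3 7)
3: hit
7: hit
3: hit
7: hit
8: miss, evict 3, frames (7 8)
3: miss, evict 7, frames (8 3)
Page faults: 9.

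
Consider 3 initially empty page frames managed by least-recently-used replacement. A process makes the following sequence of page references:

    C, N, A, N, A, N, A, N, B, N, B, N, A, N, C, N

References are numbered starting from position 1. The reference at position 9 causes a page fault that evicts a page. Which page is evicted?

C

pos 1: C: miss, frames (C)
pos 2: N: miss, frames (C N)
pos 3: A: miss, frames (C N A)
pos 4: N: hit
pos 5: A: hit
pos 6: N: hit
pos 7: A: hit
pos 8: N: hit
pos 9: B: miss, evict C, frames (A N B)
At position 9, page C is evicted.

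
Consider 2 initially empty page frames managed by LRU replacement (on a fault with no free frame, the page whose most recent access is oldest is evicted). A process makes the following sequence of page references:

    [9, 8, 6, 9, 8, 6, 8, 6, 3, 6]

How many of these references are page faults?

7

9 -> fault, frames [9]
8 -> fault, frames [9, 8]
6 -> fault, evict 9, frames [8, 6]
9 -> fault, evict 8, frames [6, 9]
8 -> fault, evict 6, frames [9, 8]
6 -> fault, evict 9, frames [8, 6]
8 -> hit
6 -> hit
3 -> fault, evict 8, frames [6, 3]
6 -> hit
Page faults: 7.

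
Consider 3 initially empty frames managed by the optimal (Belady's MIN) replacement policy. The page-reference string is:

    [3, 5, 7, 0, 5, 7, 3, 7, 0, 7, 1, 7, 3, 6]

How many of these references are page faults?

7

3: miss, frames {3}
5: miss, frames {3,5}
7: miss, frames {3,5,7}
0: miss, evict 3, frames {5,7,0}
5: hit
7: hit
3: miss, evict 5, frames {7,0,3}
7: hit
0: hit
7: hit
1: miss, evict 0, frames {7,3,1}
7: hit
3: hit
6: miss, evict 1, frames {7,3,6}
Page faults: 7.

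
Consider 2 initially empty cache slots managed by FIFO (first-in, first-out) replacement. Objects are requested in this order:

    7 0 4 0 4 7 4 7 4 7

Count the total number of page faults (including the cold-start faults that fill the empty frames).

7 -> miss, frames {7}
0 -> miss, frames {7,0}
4 -> miss, evict 7, frames {0,4}
0 -> hit
4 -> hit
7 -> miss, evict 0, frames {4,7}
4 -> hit
7 -> hit
4 -> hit
7 -> hit
Page faults: 4.

4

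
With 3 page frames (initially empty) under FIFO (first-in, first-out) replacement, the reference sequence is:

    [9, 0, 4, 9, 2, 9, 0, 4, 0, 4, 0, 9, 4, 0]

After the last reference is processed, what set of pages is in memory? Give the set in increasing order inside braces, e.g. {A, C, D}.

9: miss, frames (9)
0: miss, frames (9 0)
4: miss, frames (9 0 4)
9: hit
2: miss, evict 9, frames (0 4 2)
9: miss, evict 0, frames (4 2 9)
0: miss, evict 4, frames (2 9 0)
4: miss, evict 2, frames (9 0 4)
0: hit
4: hit
0: hit
9: hit
4: hit
0: hit

{0, 4, 9}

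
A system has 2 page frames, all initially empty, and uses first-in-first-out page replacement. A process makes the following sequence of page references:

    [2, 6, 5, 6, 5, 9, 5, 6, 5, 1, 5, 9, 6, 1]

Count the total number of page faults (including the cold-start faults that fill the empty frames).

10

2 → miss, frames (2)
6 → miss, frames (2 6)
5 → miss, evict 2, frames (6 5)
6 → hit
5 → hit
9 → miss, evict 6, frames (5 9)
5 → hit
6 → miss, evict 5, frames (9 6)
5 → miss, evict 9, frames (6 5)
1 → miss, evict 6, frames (5 1)
5 → hit
9 → miss, evict 5, frames (1 9)
6 → miss, evict 1, frames (9 6)
1 → miss, evict 9, frames (6 1)
Page faults: 10.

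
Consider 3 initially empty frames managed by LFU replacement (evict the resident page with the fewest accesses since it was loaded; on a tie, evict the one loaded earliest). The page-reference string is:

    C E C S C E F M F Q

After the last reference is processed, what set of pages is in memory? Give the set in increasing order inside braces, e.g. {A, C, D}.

{C, E, Q}

C → miss, frames {C}
E → miss, frames {C,E}
C → hit
S → miss, frames {C,E,S}
C → hit
E → hit
F → miss, evict S, frames {C,E,F}
M → miss, evict F, frames {C,E,M}
F → miss, evict M, frames {C,E,F}
Q → miss, evict F, frames {C,E,Q}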